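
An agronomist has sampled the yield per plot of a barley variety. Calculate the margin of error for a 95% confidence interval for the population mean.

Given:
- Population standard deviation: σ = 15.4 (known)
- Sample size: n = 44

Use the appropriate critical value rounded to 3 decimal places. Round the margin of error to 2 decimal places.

The population standard deviation σ is known, so use the z-interval margin of error formula.

For 95% confidence, z* = 1.96 (from standard normal table)

Margin of error formula for z-interval: E = z* × σ/√n

E = 1.96 × 15.4/√44
  = 1.96 × 2.321637
  = 4.5504

Rounded to 2 decimal places:

4.55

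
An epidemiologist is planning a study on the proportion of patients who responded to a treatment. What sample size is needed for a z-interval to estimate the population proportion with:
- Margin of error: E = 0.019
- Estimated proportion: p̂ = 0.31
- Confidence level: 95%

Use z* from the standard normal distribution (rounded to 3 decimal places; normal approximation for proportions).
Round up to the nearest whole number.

Using z* for proportion z-interval (normal approximation).

For 95% confidence, z* = 1.96 (from standard normal table)

Sample size formula for proportion z-interval: n = z*²p̂(1-p̂)/E²

n = 1.96² × 0.31 × 0.69 / 0.019²
  = 3.8416 × 0.2139 / 0.000361
  = 2276.2278

Round up to the nearest whole number: n = 2277

2277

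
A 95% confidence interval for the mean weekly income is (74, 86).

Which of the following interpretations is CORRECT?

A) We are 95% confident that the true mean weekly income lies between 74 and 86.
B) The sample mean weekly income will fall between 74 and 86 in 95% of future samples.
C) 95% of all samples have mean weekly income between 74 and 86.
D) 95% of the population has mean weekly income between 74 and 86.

A confidence interval represents our confidence in the procedure, not a probability statement about the parameter.

Key concept: If we repeated this sampling process many times and computed a 95% CI each time, about 95% of those intervals would contain the true population parameter.

For this specific interval (74, 86):
- Midpoint (point estimate): 80
- Margin of error: 6

The correct interpretation is the one stating confidence that the true parameter lies in the interval — option A.

A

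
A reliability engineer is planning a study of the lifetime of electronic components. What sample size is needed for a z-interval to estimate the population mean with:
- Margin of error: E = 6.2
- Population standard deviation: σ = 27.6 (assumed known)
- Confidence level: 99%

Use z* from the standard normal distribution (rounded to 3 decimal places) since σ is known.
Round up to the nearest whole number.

Using z* since population σ is known (z-interval formula).

For 99% confidence, z* = 2.576 (from standard normal table)

Sample size formula for z-interval: n = (z*σ/E)²

n = (2.576 × 27.6 / 6.2)²
  = (11.467355)²
  = 131.5002

Round up to the nearest whole number: n = 132

132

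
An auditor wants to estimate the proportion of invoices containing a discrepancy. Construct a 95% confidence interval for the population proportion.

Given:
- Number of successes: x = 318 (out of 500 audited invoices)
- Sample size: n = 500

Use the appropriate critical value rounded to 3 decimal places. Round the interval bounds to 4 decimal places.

Sample proportion: p̂ = 318/500 = 0.636000

Check conditions for normal approximation:
  np̂ = 318 ≥ 10 ✓
  n(1-p̂) = 182 ≥ 10 ✓

The sample is large enough, so use a z-interval (normal approximation) for the proportion.

For 95% confidence, z* = 1.96 (from standard normal table)

Standard error: SE = √(p̂(1-p̂)/n) = √(0.636000×0.364000/500) = 0.02151762

Margin of error: E = z* × SE = 1.96 × 0.02151762 = 0.042175

Z-interval: p̂ ± E = 0.636000 ± 0.042175 = (0.593825, 0.678175)

Rounded to 4 decimal places:

(0.5938, 0.6782)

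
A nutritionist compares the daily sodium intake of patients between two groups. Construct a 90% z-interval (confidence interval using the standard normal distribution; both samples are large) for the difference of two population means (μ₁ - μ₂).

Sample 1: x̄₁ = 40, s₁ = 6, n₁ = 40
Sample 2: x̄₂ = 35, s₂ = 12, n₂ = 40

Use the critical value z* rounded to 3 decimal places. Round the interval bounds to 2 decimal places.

Both samples are large (n₁ = 40 ≥ 30, n₂ = 40 ≥ 30), so a z-interval for the difference of means applies.

Point estimate: x̄₁ - x̄₂ = 40 - 35 = 5

Standard error: SE = √(s₁²/n₁ + s₂²/n₂)
= √(6²/40 + 12²/40)
= √(0.900000 + 3.600000)
= 2.121320

For 90% confidence, z* = 1.645 (from standard normal table)
Margin of error: E = z* × SE = 1.645 × 2.121320 = 3.4896

Z-interval: (x̄₁ - x̄₂) ± E = 5 ± 3.4896 = (1.5104, 8.4896)

Rounded to 2 decimal places:

(1.51, 8.49)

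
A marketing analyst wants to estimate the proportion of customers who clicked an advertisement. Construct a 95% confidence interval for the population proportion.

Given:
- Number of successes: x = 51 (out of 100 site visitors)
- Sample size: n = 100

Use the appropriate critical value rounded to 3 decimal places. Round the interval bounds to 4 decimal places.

Sample proportion: p̂ = 51/100 = 0.510000

Check conditions for normal approximation:
  np̂ = 51 ≥ 10 ✓
  n(1-p̂) = 49 ≥ 10 ✓

The sample is large enough, so use a z-interval (normal approximation) for the proportion.

For 95% confidence, z* = 1.96 (from standard normal table)

Standard error: SE = √(p̂(1-p̂)/n) = √(0.510000×0.490000/100) = 0.04999000

Margin of error: E = z* × SE = 1.96 × 0.04999000 = 0.097980

Z-interval: p̂ ± E = 0.510000 ± 0.097980 = (0.412020, 0.607980)

Rounded to 4 decimal places:

(0.4120, 0.6080)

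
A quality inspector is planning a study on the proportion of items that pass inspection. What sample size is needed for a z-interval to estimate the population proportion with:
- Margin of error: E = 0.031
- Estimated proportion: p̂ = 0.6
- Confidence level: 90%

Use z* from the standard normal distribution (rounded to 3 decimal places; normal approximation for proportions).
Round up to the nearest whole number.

Using z* for proportion z-interval (normal approximation).

For 90% confidence, z* = 1.645 (from standard normal table)

Sample size formula for proportion z-interval: n = z*²p̂(1-p̂)/E²

n = 1.645² × 0.6 × 0.4 / 0.031²
  = 2.706025 × 0.24 / 0.000961
  = 675.8023

Round up to the nearest whole number: n = 676

676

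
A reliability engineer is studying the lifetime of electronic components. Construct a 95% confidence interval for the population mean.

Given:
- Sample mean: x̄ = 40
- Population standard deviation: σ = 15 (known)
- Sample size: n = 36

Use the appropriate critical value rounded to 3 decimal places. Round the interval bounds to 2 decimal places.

The population standard deviation σ is known, so use a z-interval (standard normal critical value).

For 95% confidence, z* = 1.96 (from standard normal table)

Standard error: SE = σ/√n = 15/√36 = 2.500000

Margin of error: E = z* × SE = 1.96 × 2.500000 = 4.9000

Z-interval: x̄ ± E = 40 ± 4.9000 = (35.1000, 44.9000)

Rounded to 2 decimal places:

(35.10, 44.90)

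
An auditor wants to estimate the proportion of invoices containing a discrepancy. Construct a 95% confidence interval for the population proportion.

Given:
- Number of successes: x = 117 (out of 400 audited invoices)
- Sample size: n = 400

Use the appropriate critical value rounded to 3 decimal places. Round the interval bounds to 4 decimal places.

Sample proportion: p̂ = 117/400 = 0.292500

Check conditions for normal approximation:
  np̂ = 117 ≥ 10 ✓
  n(1-p̂) = 283 ≥ 10 ✓

The sample is large enough, so use a z-interval (normal approximation) for the proportion.

For 95% confidence, z* = 1.96 (from standard normal table)

Standard error: SE = √(p̂(1-p̂)/n) = √(0.292500×0.707500/400) = 0.02274554

Margin of error: E = z* × SE = 1.96 × 0.02274554 = 0.044581

Z-interval: p̂ ± E = 0.292500 ± 0.044581 = (0.247919, 0.337081)

Rounded to 4 decimal places:

(0.2479, 0.3371)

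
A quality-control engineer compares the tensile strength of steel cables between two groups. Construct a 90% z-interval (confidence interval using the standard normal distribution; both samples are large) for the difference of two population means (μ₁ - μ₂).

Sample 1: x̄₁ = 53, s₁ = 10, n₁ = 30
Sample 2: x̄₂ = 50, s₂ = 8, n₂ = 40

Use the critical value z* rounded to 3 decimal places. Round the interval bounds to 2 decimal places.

Both samples are large (n₁ = 30 ≥ 30, n₂ = 40 ≥ 30), so a z-interval for the difference of means applies.

Point estimate: x̄₁ - x̄₂ = 53 - 50 = 3

Standard error: SE = √(s₁²/n₁ + s₂²/n₂)
= √(10²/30 + 8²/40)
= √(3.333333 + 1.600000)
= 2.221111

For 90% confidence, z* = 1.645 (from standard normal table)
Margin of error: E = z* × SE = 1.645 × 2.221111 = 3.6537

Z-interval: (x̄₁ - x̄₂) ± E = 3 ± 3.6537 = (-0.6537, 6.6537)

Rounded to 2 decimal places:

(-0.65, 6.65)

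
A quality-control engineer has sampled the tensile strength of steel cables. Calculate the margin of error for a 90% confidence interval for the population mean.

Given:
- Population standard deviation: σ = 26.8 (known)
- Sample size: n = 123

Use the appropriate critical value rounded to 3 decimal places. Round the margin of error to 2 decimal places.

The population standard deviation σ is known, so use the z-interval margin of error formula.

For 90% confidence, z* = 1.645 (from standard normal table)

Margin of error formula for z-interval: E = z* × σ/√n

E = 1.645 × 26.8/√123
  = 1.645 × 2.416475
  = 3.9751

Rounded to 2 decimal places:

3.98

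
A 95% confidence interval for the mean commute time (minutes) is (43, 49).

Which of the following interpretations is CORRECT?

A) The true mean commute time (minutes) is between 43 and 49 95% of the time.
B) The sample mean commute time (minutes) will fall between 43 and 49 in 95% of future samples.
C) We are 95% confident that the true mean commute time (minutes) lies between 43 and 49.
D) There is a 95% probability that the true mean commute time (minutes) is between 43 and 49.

A confidence interval represents our confidence in the procedure, not a probability statement about the parameter.

Key concept: If we repeated this sampling process many times and computed a 95% CI each time, about 95% of those intervals would contain the true population parameter.

For this specific interval (43, 49):
- Midpoint (point estimate): 46
- Margin of error: 3

The correct interpretation is the one stating confidence that the true parameter lies in the interval — option C.

C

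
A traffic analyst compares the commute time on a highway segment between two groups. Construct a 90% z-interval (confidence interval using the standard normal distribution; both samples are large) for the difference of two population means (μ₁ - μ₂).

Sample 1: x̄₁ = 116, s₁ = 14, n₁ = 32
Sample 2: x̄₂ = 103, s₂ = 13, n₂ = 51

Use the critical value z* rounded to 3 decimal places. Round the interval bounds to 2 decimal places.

Both samples are large (n₁ = 32 ≥ 30, n₂ = 51 ≥ 30), so a z-interval for the difference of means applies.

Point estimate: x̄₁ - x̄₂ = 116 - 103 = 13

Standard error: SE = √(s₁²/n₁ + s₂²/n₂)
= √(14²/32 + 13²/51)
= √(6.125000 + 3.313725)
= 3.072251

For 90% confidence, z* = 1.645 (from standard normal table)
Margin of error: E = z* × SE = 1.645 × 3.072251 = 5.0539

Z-interval: (x̄₁ - x̄₂) ± E = 13 ± 5.0539 = (7.9461, 18.0539)

Rounded to 2 decimal places:

(7.95, 18.05)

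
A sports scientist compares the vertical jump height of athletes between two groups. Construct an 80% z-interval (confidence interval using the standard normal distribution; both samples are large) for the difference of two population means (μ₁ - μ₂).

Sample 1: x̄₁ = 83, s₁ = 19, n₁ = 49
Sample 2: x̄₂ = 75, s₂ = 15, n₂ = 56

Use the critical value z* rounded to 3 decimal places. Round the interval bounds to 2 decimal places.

Both samples are large (n₁ = 49 ≥ 30, n₂ = 56 ≥ 30), so a z-interval for the difference of means applies.

Point estimate: x̄₁ - x̄₂ = 83 - 75 = 8

Standard error: SE = √(s₁²/n₁ + s₂²/n₂)
= √(19²/49 + 15²/56)
= √(7.367347 + 4.017857)
= 3.374197

For 80% confidence, z* = 1.282 (from standard normal table)
Margin of error: E = z* × SE = 1.282 × 3.374197 = 4.3257

Z-interval: (x̄₁ - x̄₂) ± E = 8 ± 4.3257 = (3.6743, 12.3257)

Rounded to 2 decimal places:

(3.67, 12.33)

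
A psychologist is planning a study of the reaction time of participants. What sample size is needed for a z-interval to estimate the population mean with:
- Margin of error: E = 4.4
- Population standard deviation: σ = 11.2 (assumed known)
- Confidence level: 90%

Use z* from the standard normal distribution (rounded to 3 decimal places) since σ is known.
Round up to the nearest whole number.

Using z* since population σ is known (z-interval formula).

For 90% confidence, z* = 1.645 (from standard normal table)

Sample size formula for z-interval: n = (z*σ/E)²

n = (1.645 × 11.2 / 4.4)²
  = (4.187273)²
  = 17.5333

Round up to the nearest whole number: n = 18

18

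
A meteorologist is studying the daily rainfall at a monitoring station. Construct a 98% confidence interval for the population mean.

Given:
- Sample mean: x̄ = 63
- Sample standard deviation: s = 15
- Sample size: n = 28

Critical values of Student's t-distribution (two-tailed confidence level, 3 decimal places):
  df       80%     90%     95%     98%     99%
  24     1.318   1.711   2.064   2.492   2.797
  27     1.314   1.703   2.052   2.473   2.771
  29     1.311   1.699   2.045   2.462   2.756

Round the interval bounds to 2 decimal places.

The population standard deviation σ is unknown (only the sample standard deviation s is given), so use a t-interval with df = n - 1 = 28 - 1 = 27.

For 98% confidence with df = 27, t* = 2.473 (from t-table)

Standard error: SE = s/√n = 15/√28 = 2.834734

Margin of error: E = t* × SE = 2.473 × 2.834734 = 7.0103

T-interval: x̄ ± E = 63 ± 7.0103 = (55.9897, 70.0103)

Rounded to 2 decimal places:

(55.99, 70.01)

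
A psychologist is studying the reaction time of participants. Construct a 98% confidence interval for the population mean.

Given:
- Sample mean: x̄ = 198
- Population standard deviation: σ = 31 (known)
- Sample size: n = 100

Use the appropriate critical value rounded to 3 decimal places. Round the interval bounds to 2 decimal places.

The population standard deviation σ is known, so use a z-interval (standard normal critical value).

For 98% confidence, z* = 2.326 (from standard normal table)

Standard error: SE = σ/√n = 31/√100 = 3.100000

Margin of error: E = z* × SE = 2.326 × 3.100000 = 7.2106

Z-interval: x̄ ± E = 198 ± 7.2106 = (190.7894, 205.2106)

Rounded to 2 decimal places:

(190.79, 205.21)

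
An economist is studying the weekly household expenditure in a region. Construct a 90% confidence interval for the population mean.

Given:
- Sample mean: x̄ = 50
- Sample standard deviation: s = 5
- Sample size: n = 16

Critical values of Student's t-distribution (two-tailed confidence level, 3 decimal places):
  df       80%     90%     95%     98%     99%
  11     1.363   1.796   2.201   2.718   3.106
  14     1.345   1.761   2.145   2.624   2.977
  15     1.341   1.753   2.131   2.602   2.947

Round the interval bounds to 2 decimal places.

The population standard deviation σ is unknown (only the sample standard deviation s is given), so use a t-interval with df = n - 1 = 16 - 1 = 15.

For 90% confidence with df = 15, t* = 1.753 (from t-table)

Standard error: SE = s/√n = 5/√16 = 1.250000

Margin of error: E = t* × SE = 1.753 × 1.250000 = 2.1912

T-interval: x̄ ± E = 50 ± 2.1912 = (47.8088, 52.1912)

Rounded to 2 decimal places:

(47.81, 52.19)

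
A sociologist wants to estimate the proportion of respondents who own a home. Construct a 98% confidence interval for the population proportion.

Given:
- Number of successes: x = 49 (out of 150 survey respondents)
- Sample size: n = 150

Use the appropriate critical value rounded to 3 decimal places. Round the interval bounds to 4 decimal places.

Sample proportion: p̂ = 49/150 = 0.326667

Check conditions for normal approximation:
  np̂ = 49 ≥ 10 ✓
  n(1-p̂) = 101 ≥ 10 ✓

The sample is large enough, so use a z-interval (normal approximation) for the proportion.

For 98% confidence, z* = 2.326 (from standard normal table)

Standard error: SE = √(p̂(1-p̂)/n) = √(0.326667×0.673333/150) = 0.03829322

Margin of error: E = z* × SE = 2.326 × 0.03829322 = 0.089070

Z-interval: p̂ ± E = 0.326667 ± 0.089070 = (0.237597, 0.415737)

Rounded to 4 decimal places:

(0.2376, 0.4157)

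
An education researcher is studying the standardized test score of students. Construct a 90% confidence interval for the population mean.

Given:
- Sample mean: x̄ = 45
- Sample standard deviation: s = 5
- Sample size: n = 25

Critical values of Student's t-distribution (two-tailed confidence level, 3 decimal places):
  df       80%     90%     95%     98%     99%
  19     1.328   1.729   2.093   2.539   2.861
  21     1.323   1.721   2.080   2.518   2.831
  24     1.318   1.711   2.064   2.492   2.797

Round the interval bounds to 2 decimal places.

The population standard deviation σ is unknown (only the sample standard deviation s is given), so use a t-interval with df = n - 1 = 25 - 1 = 24.

For 90% confidence with df = 24, t* = 1.711 (from t-table)

Standard error: SE = s/√n = 5/√25 = 1.000000

Margin of error: E = t* × SE = 1.711 × 1.000000 = 1.7110

T-interval: x̄ ± E = 45 ± 1.7110 = (43.2890, 46.7110)

Rounded to 2 decimal places:

(43.29, 46.71)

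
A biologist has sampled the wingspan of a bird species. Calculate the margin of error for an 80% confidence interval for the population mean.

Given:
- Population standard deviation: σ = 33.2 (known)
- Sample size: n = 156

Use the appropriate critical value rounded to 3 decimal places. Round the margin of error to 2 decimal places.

The population standard deviation σ is known, so use the z-interval margin of error formula.

For 80% confidence, z* = 1.282 (from standard normal table)

Margin of error formula for z-interval: E = z* × σ/√n

E = 1.282 × 33.2/√156
  = 1.282 × 2.658127
  = 3.4077

Rounded to 2 decimal places:

3.41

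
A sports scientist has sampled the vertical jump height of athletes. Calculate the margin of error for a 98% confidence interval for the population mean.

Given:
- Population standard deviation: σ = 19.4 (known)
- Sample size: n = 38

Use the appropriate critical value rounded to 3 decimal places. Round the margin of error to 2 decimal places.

The population standard deviation σ is known, so use the z-interval margin of error formula.

For 98% confidence, z* = 2.326 (from standard normal table)

Margin of error formula for z-interval: E = z* × σ/√n

E = 2.326 × 19.4/√38
  = 2.326 × 3.147096
  = 7.3201

Rounded to 2 decimal places:

7.32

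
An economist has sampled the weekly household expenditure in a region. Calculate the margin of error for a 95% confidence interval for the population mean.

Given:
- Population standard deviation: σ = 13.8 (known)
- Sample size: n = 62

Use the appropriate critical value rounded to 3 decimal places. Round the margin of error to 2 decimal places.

The population standard deviation σ is known, so use the z-interval margin of error formula.

For 95% confidence, z* = 1.96 (from standard normal table)

Margin of error formula for z-interval: E = z* × σ/√n

E = 1.96 × 13.8/√62
  = 1.96 × 1.752602
  = 3.4351

Rounded to 2 decimal places:

3.44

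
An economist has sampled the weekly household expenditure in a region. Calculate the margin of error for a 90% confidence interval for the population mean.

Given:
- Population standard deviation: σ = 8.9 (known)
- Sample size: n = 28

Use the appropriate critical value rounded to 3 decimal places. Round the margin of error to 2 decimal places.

The population standard deviation σ is known, so use the z-interval margin of error formula.

For 90% confidence, z* = 1.645 (from standard normal table)

Margin of error formula for z-interval: E = z* × σ/√n

E = 1.645 × 8.9/√28
  = 1.645 × 1.681942
  = 2.7668

Rounded to 2 decimal places:

2.77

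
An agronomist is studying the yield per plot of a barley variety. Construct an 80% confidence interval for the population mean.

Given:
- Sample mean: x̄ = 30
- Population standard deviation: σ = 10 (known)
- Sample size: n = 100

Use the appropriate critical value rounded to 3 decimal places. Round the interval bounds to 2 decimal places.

The population standard deviation σ is known, so use a z-interval (standard normal critical value).

For 80% confidence, z* = 1.282 (from standard normal table)

Standard error: SE = σ/√n = 10/√100 = 1.000000

Margin of error: E = z* × SE = 1.282 × 1.000000 = 1.2820

Z-interval: x̄ ± E = 30 ± 1.2820 = (28.7180, 31.2820)

Rounded to 2 decimal places:

(28.72, 31.28)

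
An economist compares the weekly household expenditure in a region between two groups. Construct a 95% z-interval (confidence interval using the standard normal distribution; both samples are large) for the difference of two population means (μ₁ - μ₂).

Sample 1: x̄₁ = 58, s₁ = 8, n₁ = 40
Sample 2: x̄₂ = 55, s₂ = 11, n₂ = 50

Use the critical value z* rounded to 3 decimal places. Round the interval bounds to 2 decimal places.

Both samples are large (n₁ = 40 ≥ 30, n₂ = 50 ≥ 30), so a z-interval for the difference of means applies.

Point estimate: x̄₁ - x̄₂ = 58 - 55 = 3

Standard error: SE = √(s₁²/n₁ + s₂²/n₂)
= √(8²/40 + 11²/50)
= √(1.600000 + 2.420000)
= 2.004994

For 95% confidence, z* = 1.96 (from standard normal table)
Margin of error: E = z* × SE = 1.96 × 2.004994 = 3.9298

Z-interval: (x̄₁ - x̄₂) ± E = 3 ± 3.9298 = (-0.9298, 6.9298)

Rounded to 2 decimal places:

(-0.93, 6.93)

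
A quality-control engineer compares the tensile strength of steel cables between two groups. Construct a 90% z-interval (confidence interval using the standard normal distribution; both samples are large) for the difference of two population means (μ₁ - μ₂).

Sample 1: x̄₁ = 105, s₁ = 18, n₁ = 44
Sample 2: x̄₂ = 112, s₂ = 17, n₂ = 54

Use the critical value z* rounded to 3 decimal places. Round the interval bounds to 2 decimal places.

Both samples are large (n₁ = 44 ≥ 30, n₂ = 54 ≥ 30), so a z-interval for the difference of means applies.

Point estimate: x̄₁ - x̄₂ = 105 - 112 = -7

Standard error: SE = √(s₁²/n₁ + s₂²/n₂)
= √(18²/44 + 17²/54)
= √(7.363636 + 5.351852)
= 3.565878

For 90% confidence, z* = 1.645 (from standard normal table)
Margin of error: E = z* × SE = 1.645 × 3.565878 = 5.8659

Z-interval: (x̄₁ - x̄₂) ± E = -7 ± 5.8659 = (-12.8659, -1.1341)

Rounded to 2 decimal places:

(-12.87, -1.13)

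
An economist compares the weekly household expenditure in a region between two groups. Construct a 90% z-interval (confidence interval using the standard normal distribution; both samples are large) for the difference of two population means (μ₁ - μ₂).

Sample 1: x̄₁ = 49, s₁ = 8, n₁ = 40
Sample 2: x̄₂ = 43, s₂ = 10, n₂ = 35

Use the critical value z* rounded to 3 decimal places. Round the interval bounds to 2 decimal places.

Both samples are large (n₁ = 40 ≥ 30, n₂ = 35 ≥ 30), so a z-interval for the difference of means applies.

Point estimate: x̄₁ - x̄₂ = 49 - 43 = 6

Standard error: SE = √(s₁²/n₁ + s₂²/n₂)
= √(8²/40 + 10²/35)
= √(1.600000 + 2.857143)
= 2.111195

For 90% confidence, z* = 1.645 (from standard normal table)
Margin of error: E = z* × SE = 1.645 × 2.111195 = 3.4729

Z-interval: (x̄₁ - x̄₂) ± E = 6 ± 3.4729 = (2.5271, 9.4729)

Rounded to 2 decimal places:

(2.53, 9.47)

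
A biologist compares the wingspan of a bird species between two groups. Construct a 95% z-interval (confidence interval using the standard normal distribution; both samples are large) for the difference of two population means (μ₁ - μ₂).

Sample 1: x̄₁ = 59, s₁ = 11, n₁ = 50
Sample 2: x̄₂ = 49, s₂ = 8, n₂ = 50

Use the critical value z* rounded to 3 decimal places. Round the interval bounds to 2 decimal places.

Both samples are large (n₁ = 50 ≥ 30, n₂ = 50 ≥ 30), so a z-interval for the difference of means applies.

Point estimate: x̄₁ - x̄₂ = 59 - 49 = 10

Standard error: SE = √(s₁²/n₁ + s₂²/n₂)
= √(11²/50 + 8²/50)
= √(2.420000 + 1.280000)
= 1.923538

For 95% confidence, z* = 1.96 (from standard normal table)
Margin of error: E = z* × SE = 1.96 × 1.923538 = 3.7701

Z-interval: (x̄₁ - x̄₂) ± E = 10 ± 3.7701 = (6.2299, 13.7701)

Rounded to 2 decimal places:

(6.23, 13.77)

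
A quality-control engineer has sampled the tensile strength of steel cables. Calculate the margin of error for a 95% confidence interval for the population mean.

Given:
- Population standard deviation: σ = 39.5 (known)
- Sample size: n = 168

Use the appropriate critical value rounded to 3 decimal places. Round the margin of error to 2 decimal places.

The population standard deviation σ is known, so use the z-interval margin of error formula.

For 95% confidence, z* = 1.96 (from standard normal table)

Margin of error formula for z-interval: E = z* × σ/√n

E = 1.96 × 39.5/√168
  = 1.96 × 3.047491
  = 5.9731

Rounded to 2 decimal places:

5.97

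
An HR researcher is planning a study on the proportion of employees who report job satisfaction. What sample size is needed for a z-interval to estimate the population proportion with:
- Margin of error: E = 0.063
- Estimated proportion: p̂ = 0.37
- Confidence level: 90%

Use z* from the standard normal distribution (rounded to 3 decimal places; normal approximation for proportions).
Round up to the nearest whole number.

Using z* for proportion z-interval (normal approximation).

For 90% confidence, z* = 1.645 (from standard normal table)

Sample size formula for proportion z-interval: n = z*²p̂(1-p̂)/E²

n = 1.645² × 0.37 × 0.63 / 0.063²
  = 2.706025 × 0.2331 / 0.003969
  = 158.9253

Round up to the nearest whole number: n = 159

159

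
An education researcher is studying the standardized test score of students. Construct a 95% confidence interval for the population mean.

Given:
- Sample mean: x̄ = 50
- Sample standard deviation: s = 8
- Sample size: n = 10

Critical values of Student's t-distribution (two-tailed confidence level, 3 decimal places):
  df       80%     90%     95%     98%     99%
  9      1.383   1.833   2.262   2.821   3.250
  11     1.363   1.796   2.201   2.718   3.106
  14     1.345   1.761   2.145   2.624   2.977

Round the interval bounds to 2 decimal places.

The population standard deviation σ is unknown (only the sample standard deviation s is given), so use a t-interval with df = n - 1 = 10 - 1 = 9.

For 95% confidence with df = 9, t* = 2.262 (from t-table)

Standard error: SE = s/√n = 8/√10 = 2.529822

Margin of error: E = t* × SE = 2.262 × 2.529822 = 5.7225

T-interval: x̄ ± E = 50 ± 5.7225 = (44.2775, 55.7225)

Rounded to 2 decimal places:

(44.28, 55.72)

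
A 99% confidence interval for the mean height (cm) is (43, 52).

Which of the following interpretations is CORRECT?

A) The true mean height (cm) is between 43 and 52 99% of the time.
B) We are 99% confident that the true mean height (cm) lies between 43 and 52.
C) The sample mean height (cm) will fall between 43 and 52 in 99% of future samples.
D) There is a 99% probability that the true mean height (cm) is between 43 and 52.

A confidence interval represents our confidence in the procedure, not a probability statement about the parameter.

Key concept: If we repeated this sampling process many times and computed a 99% CI each time, about 99% of those intervals would contain the true population parameter.

For this specific interval (43, 52):
- Midpoint (point estimate): 47.5
- Margin of error: 4.5

The correct interpretation is the one stating confidence that the true parameter lies in the interval — option B.

B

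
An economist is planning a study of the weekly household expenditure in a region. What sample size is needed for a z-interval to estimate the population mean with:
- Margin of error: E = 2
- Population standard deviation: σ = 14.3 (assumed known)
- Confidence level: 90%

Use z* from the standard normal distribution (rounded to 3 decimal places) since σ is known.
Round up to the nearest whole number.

Using z* since population σ is known (z-interval formula).

For 90% confidence, z* = 1.645 (from standard normal table)

Sample size formula for z-interval: n = (z*σ/E)²

n = (1.645 × 14.3 / 2)²
  = (11.761750)²
  = 138.3388

Round up to the nearest whole number: n = 139

139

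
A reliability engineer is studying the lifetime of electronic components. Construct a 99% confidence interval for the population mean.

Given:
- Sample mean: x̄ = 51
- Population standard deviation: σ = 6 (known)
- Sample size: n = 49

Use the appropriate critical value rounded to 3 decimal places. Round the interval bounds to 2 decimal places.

The population standard deviation σ is known, so use a z-interval (standard normal critical value).

For 99% confidence, z* = 2.576 (from standard normal table)

Standard error: SE = σ/√n = 6/√49 = 0.857143

Margin of error: E = z* × SE = 2.576 × 0.857143 = 2.2080

Z-interval: x̄ ± E = 51 ± 2.2080 = (48.7920, 53.2080)

Rounded to 2 decimal places:

(48.79, 53.21)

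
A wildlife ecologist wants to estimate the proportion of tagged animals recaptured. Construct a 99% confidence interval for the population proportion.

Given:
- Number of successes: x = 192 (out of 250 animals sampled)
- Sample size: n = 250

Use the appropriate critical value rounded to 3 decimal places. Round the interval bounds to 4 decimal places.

Sample proportion: p̂ = 192/250 = 0.768000

Check conditions for normal approximation:
  np̂ = 192 ≥ 10 ✓
  n(1-p̂) = 58 ≥ 10 ✓

The sample is large enough, so use a z-interval (normal approximation) for the proportion.

For 99% confidence, z* = 2.576 (from standard normal table)

Standard error: SE = √(p̂(1-p̂)/n) = √(0.768000×0.232000/250) = 0.02669652

Margin of error: E = z* × SE = 2.576 × 0.02669652 = 0.068770

Z-interval: p̂ ± E = 0.768000 ± 0.068770 = (0.699230, 0.836770)

Rounded to 4 decimal places:

(0.6992, 0.8368)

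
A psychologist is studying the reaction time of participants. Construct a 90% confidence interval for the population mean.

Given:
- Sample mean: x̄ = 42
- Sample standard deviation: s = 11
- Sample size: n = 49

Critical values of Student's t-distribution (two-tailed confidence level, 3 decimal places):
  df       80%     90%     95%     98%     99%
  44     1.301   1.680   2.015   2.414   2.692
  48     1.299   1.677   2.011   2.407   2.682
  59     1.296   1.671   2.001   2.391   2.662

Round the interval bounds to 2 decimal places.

The population standard deviation σ is unknown (only the sample standard deviation s is given), so use a t-interval with df = n - 1 = 49 - 1 = 48.

For 90% confidence with df = 48, t* = 1.677 (from t-table)

Standard error: SE = s/√n = 11/√49 = 1.571429

Margin of error: E = t* × SE = 1.677 × 1.571429 = 2.6353

T-interval: x̄ ± E = 42 ± 2.6353 = (39.3647, 44.6353)

Rounded to 2 decimal places:

(39.36, 44.64)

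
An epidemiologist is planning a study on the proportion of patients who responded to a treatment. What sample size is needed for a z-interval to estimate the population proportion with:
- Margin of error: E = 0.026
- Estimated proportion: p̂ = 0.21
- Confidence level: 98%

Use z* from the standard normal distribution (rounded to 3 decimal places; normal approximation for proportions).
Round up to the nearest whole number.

Using z* for proportion z-interval (normal approximation).

For 98% confidence, z* = 2.326 (from standard normal table)

Sample size formula for proportion z-interval: n = z*²p̂(1-p̂)/E²

n = 2.326² × 0.21 × 0.79 / 0.026²
  = 5.410276 × 0.1659 / 0.000676
  = 1327.7586

Round up to the nearest whole number: n = 1328

1328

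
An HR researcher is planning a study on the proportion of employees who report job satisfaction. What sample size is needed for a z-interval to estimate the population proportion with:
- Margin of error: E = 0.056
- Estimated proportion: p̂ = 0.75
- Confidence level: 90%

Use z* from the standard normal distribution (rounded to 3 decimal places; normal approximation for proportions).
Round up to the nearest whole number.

Using z* for proportion z-interval (normal approximation).

For 90% confidence, z* = 1.645 (from standard normal table)

Sample size formula for proportion z-interval: n = z*²p̂(1-p̂)/E²

n = 1.645² × 0.75 × 0.25 / 0.056²
  = 2.706025 × 0.1875 / 0.003136
  = 161.7920

Round up to the nearest whole number: n = 162

162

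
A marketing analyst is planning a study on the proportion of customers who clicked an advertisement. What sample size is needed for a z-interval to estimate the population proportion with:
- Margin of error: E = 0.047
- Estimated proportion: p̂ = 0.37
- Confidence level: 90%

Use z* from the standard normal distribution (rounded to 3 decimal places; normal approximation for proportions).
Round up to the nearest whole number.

Using z* for proportion z-interval (normal approximation).

For 90% confidence, z* = 1.645 (from standard normal table)

Sample size formula for proportion z-interval: n = z*²p̂(1-p̂)/E²

n = 1.645² × 0.37 × 0.63 / 0.047²
  = 2.706025 × 0.2331 / 0.002209
  = 285.5475

Round up to the nearest whole number: n = 286

286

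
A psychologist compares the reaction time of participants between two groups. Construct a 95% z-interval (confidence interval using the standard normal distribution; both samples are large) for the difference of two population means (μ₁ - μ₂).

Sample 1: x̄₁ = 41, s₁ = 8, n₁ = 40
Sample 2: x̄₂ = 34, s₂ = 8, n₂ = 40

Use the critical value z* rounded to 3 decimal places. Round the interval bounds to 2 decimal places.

Both samples are large (n₁ = 40 ≥ 30, n₂ = 40 ≥ 30), so a z-interval for the difference of means applies.

Point estimate: x̄₁ - x̄₂ = 41 - 34 = 7

Standard error: SE = √(s₁²/n₁ + s₂²/n₂)
= √(8²/40 + 8²/40)
= √(1.600000 + 1.600000)
= 1.788854

For 95% confidence, z* = 1.96 (from standard normal table)
Margin of error: E = z* × SE = 1.96 × 1.788854 = 3.5062

Z-interval: (x̄₁ - x̄₂) ± E = 7 ± 3.5062 = (3.4938, 10.5062)

Rounded to 2 decimal places:

(3.49, 10.51)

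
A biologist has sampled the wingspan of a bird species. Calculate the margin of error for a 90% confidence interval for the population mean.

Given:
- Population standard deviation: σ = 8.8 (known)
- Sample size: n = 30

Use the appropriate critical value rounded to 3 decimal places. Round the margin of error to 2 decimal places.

The population standard deviation σ is known, so use the z-interval margin of error formula.

For 90% confidence, z* = 1.645 (from standard normal table)

Margin of error formula for z-interval: E = z* × σ/√n

E = 1.645 × 8.8/√30
  = 1.645 × 1.606653
  = 2.6429

Rounded to 2 decimal places:

2.64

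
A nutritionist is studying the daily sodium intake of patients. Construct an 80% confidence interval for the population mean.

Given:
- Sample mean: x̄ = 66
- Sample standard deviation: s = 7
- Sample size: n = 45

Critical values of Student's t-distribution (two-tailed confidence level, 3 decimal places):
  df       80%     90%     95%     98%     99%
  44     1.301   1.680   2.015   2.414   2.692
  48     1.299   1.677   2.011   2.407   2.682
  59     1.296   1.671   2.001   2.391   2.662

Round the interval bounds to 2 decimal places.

The population standard deviation σ is unknown (only the sample standard deviation s is given), so use a t-interval with df = n - 1 = 45 - 1 = 44.

For 80% confidence with df = 44, t* = 1.301 (from t-table)

Standard error: SE = s/√n = 7/√45 = 1.043498

Margin of error: E = t* × SE = 1.301 × 1.043498 = 1.3576

T-interval: x̄ ± E = 66 ± 1.3576 = (64.6424, 67.3576)

Rounded to 2 decimal places:

(64.64, 67.36)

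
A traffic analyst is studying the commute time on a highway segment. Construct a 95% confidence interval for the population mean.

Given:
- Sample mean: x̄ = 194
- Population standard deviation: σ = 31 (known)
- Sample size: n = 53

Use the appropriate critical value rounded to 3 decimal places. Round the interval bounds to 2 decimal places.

The population standard deviation σ is known, so use a z-interval (standard normal critical value).

For 95% confidence, z* = 1.96 (from standard normal table)

Standard error: SE = σ/√n = 31/√53 = 4.258177

Margin of error: E = z* × SE = 1.96 × 4.258177 = 8.3460

Z-interval: x̄ ± E = 194 ± 8.3460 = (185.6540, 202.3460)

Rounded to 2 decimal places:

(185.65, 202.35)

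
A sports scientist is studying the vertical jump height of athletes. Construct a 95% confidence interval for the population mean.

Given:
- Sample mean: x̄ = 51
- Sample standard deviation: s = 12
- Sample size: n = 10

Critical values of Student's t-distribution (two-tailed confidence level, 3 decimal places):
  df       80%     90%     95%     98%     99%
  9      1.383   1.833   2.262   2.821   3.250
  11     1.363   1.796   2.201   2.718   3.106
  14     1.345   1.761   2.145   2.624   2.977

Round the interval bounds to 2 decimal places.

The population standard deviation σ is unknown (only the sample standard deviation s is given), so use a t-interval with df = n - 1 = 10 - 1 = 9.

For 95% confidence with df = 9, t* = 2.262 (from t-table)

Standard error: SE = s/√n = 12/√10 = 3.794733

Margin of error: E = t* × SE = 2.262 × 3.794733 = 8.5837

T-interval: x̄ ± E = 51 ± 8.5837 = (42.4163, 59.5837)

Rounded to 2 decimal places:

(42.42, 59.58)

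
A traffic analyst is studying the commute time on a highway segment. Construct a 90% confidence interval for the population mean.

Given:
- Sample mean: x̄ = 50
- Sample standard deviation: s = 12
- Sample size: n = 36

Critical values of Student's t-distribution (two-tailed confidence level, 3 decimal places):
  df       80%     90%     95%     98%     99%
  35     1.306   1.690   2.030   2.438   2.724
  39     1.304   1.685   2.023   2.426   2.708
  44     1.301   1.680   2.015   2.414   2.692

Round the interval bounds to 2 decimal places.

The population standard deviation σ is unknown (only the sample standard deviation s is given), so use a t-interval with df = n - 1 = 36 - 1 = 35.

For 90% confidence with df = 35, t* = 1.690 (from t-table)

Standard error: SE = s/√n = 12/√36 = 2.000000

Margin of error: E = t* × SE = 1.690 × 2.000000 = 3.3800

T-interval: x̄ ± E = 50 ± 3.3800 = (46.6200, 53.3800)

Rounded to 2 decimal places:

(46.62, 53.38)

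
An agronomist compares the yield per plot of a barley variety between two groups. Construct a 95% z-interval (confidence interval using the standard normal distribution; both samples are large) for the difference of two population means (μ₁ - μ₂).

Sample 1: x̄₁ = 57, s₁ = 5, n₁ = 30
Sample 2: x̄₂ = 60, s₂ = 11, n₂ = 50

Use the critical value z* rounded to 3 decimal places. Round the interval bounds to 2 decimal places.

Both samples are large (n₁ = 30 ≥ 30, n₂ = 50 ≥ 30), so a z-interval for the difference of means applies.

Point estimate: x̄₁ - x̄₂ = 57 - 60 = -3

Standard error: SE = √(s₁²/n₁ + s₂²/n₂)
= √(5²/30 + 11²/50)
= √(0.833333 + 2.420000)
= 1.803700

For 95% confidence, z* = 1.96 (from standard normal table)
Margin of error: E = z* × SE = 1.96 × 1.803700 = 3.5353

Z-interval: (x̄₁ - x̄₂) ± E = -3 ± 3.5353 = (-6.5353, 0.5353)

Rounded to 2 decimal places:

(-6.54, 0.54)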